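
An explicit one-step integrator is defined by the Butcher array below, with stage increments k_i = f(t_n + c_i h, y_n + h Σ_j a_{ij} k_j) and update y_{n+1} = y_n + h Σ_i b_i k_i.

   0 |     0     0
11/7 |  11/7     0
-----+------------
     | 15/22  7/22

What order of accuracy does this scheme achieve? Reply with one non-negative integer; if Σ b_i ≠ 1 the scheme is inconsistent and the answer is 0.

2

b = (15/22, 7/22)
c = (0, 11/7)
Σ b_i: 15/22·1 + 7/22·1 = 1 ✓
b·c: 7/22·11/7 = 1/2 ✓; 2 stages ⇒ order 2.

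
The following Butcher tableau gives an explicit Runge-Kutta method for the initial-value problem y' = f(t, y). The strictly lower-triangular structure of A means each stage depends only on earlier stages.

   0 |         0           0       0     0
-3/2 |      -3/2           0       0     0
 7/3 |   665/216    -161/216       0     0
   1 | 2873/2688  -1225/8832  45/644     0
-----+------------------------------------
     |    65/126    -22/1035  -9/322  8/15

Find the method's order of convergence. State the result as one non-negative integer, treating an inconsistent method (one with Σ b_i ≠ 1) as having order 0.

b = (65/126, -22/1035, -9/322, 8/15)
c = (0, -3/2, 7/3, 1)
Ac = (0, 0, 161/144, 95/256)
Σ b_i: 65/126·1 + (-22/1035)·1 + (-9/322)·1 + 8/15·1 = 1 ✓
b·c: (-22/1035)·(-3/2) + (-9/322)·7/3 + 8/15·1 = 1/2 ✓
b·c²: (-22/1035)·9/4 + (-9/322)·49/9 + 8/15·1 = 1/3 ✓
b·Ac: (-9/322)·161/144 + 8/15·95/256 = 1/6 ✓
b·c³: (-22/1035)·(-27/8) + (-9/322)·343/27 + 8/15·1 = 1/4 ✓
b·(c∘Ac): (-9/322)·1127/432 + 8/15·95/256 = 1/8 ✓
b·Ac²: (-9/322)·(-161/96) + 8/15·35/512 = 1/12 ✓
b·A²c: 8/15·5/64 = 1/24 ✓; 4 stages ⇒ order 4.

4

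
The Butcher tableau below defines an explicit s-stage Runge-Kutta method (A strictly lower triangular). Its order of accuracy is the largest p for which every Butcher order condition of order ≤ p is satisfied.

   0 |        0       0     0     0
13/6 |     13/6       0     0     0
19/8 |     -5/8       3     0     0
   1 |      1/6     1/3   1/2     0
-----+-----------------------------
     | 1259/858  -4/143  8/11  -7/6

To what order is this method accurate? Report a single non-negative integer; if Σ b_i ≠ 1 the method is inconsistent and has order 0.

b = (1259/858, -4/143, 8/11, -7/6)
c = (0, 13/6, 19/8, 1)
Ac = (0, 0, 13/2, 275/144)
Σ b_i: 1259/858·1 + (-4/143)·1 + 8/11·1 + (-7/6)·1 = 1 ✓
b·c: (-4/143)·13/6 + 8/11·19/8 + (-7/6)·1 = 1/2 ✓
b·c²: (-4/143)·169/36 + 8/11·361/64 + (-7/6)·1 = 2221/792 ≠ 1/3 ⇒ order 2.
b·Ac: 8/11·13/2 + (-7/6)·275/144 = 23753/9504 ≠ 1/6

2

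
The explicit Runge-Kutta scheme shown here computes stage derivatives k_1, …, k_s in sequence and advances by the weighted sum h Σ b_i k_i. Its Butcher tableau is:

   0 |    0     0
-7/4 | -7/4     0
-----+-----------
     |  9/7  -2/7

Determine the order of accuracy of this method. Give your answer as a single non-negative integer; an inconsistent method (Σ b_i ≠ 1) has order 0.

2

b = (9/7, -2/7)
c = (0, -7/4)
Σ b_i: 9/7·1 + (-2/7)·1 = 1 ✓
b·c: (-2/7)·(-7/4) = 1/2 ✓; 2 stages ⇒ order 2.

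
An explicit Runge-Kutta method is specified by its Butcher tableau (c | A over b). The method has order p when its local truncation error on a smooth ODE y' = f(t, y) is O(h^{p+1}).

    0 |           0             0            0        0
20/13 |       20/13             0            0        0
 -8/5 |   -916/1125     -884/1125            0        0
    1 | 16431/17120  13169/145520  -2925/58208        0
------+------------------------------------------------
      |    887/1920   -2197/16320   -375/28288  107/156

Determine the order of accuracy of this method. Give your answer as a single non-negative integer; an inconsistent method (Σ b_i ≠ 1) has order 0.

4

b = (887/1920, -2197/16320, -375/28288, 107/156)
c = (0, 20/13, -8/5, 1)
Ac = (0, 0, -272/225, 47/214)
Σ b_i: 887/1920·1 + (-2197/16320)·1 + (-375/28288)·1 + 107/156·1 = 1 ✓
b·c: (-2197/16320)·20/13 + (-375/28288)·(-8/5) + 107/156·1 = 1/2 ✓
b·c²: (-2197/16320)·400/169 + (-375/28288)·64/25 + 107/156·1 = 1/3 ✓
b·Ac: (-375/28288)·(-272/225) + 107/156·47/214 = 1/6 ✓
b·c³: (-2197/16320)·8000/2197 + (-375/28288)·(-512/125) + 107/156·1 = 1/4 ✓
b·(c∘Ac): (-375/28288)·2176/1125 + 107/156·47/214 = 1/8 ✓
b·Ac²: (-375/28288)·(-1088/585) + 107/156·119/1391 = 1/12 ✓
b·A²c: 107/156·13/214 = 1/24 ✓; 4 stages ⇒ order 4.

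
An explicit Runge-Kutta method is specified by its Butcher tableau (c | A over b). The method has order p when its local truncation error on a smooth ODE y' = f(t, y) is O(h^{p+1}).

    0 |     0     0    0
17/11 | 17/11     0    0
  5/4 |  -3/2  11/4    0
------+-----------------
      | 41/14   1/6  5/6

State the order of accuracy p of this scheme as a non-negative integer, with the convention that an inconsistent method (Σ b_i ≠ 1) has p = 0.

0

b = (41/14, 1/6, 5/6)
c = (0, 17/11, 5/4)
Ac = (0, 0, 17/4)
Σ b_i: 41/14·1 + 1/6·1 + 5/6·1 = 55/14 ≠ 1 ⇒ order 0.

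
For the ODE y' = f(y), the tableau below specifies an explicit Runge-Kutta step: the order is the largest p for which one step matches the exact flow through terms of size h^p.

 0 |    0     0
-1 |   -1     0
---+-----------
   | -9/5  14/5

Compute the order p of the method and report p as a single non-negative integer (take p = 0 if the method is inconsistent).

b = (-9/5, 14/5)
c = (0, -1)
Σ b_i: (-9/5)·1 + 14/5·1 = 1 ✓
b·c: 14/5·(-1) = -14/5 ≠ 1/2 ⇒ order 1.

1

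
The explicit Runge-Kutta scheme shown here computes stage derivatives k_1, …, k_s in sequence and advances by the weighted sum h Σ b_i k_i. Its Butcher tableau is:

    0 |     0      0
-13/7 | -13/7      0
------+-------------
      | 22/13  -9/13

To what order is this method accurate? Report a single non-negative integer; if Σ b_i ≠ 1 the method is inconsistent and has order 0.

1

b = (22/13, -9/13)
c = (0, -13/7)
Σ b_i: 22/13·1 + (-9/13)·1 = 1 ✓
b·c: (-9/13)·(-13/7) = 9/7 ≠ 1/2 ⇒ order 1.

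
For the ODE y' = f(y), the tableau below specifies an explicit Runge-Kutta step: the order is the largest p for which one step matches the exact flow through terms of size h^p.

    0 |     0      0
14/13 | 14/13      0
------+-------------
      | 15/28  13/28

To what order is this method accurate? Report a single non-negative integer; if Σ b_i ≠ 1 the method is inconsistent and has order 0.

2

b = (15/28, 13/28)
c = (0, 14/13)
Σ b_i: 15/28·1 + 13/28·1 = 1 ✓
b·c: 13/28·14/13 = 1/2 ✓; 2 stages ⇒ order 2.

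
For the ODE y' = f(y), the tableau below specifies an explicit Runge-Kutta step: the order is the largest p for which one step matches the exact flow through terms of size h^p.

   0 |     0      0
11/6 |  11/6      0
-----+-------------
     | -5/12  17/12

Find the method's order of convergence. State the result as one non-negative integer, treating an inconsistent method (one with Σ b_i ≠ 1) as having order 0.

b = (-5/12, 17/12)
c = (0, 11/6)
Σ b_i: (-5/12)·1 + 17/12·1 = 1 ✓
b·c: 17/12·11/6 = 187/72 ≠ 1/2 ⇒ order 1.

1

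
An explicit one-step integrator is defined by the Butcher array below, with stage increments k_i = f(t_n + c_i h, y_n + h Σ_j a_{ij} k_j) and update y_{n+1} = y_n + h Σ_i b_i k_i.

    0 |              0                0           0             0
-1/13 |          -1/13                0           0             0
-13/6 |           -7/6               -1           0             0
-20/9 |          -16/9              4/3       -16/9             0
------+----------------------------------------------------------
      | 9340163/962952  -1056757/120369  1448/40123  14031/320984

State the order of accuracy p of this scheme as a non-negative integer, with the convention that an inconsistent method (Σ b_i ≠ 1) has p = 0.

3

b = (9340163/962952, -1056757/120369, 1448/40123, 14031/320984)
c = (0, -1/13, -13/6, -20/9)
Ac = (0, 0, 1/13, 1316/351)
Σ b_i: 9340163/962952·1 + (-1056757/120369)·1 + 1448/40123·1 + 14031/320984·1 = 1 ✓
b·c: (-1056757/120369)·(-1/13) + 1448/40123·(-13/6) + 14031/320984·(-20/9) = 1/2 ✓
b·c²: (-1056757/120369)·1/169 + 1448/40123·169/36 + 14031/320984·400/81 = 1/3 ✓
b·Ac: 1448/40123·1/13 + 14031/320984·1316/351 = 1/6 ✓
b·c³: (-1056757/120369)·(-1/2197) + 1448/40123·(-2197/216) + 14031/320984·(-8000/729) = -2738984/3249963 ≠ 1/4 ⇒ order 3.
b·(c∘Ac): 1448/40123·(-1/6) + 14031/320984·(-26320/3159) = -5213818/14083173 ≠ 1/8
b·Ac²: 1448/40123·(-1/169) + 14031/320984·(-114136/13689) = -1711945/4694391 ≠ 1/12
b·A²c: 14031/320984·(-16/117) = -3118/521599 ≠ 1/24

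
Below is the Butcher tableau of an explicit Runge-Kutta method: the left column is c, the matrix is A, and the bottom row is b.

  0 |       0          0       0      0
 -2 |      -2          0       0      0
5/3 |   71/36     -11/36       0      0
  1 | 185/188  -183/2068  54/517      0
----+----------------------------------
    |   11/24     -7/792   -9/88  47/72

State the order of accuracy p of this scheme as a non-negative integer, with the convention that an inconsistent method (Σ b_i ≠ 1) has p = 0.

b = (11/24, -7/792, -9/88, 47/72)
c = (0, -2, 5/3, 1)
Ac = (0, 0, 11/18, 33/94)
Σ b_i: 11/24·1 + (-7/792)·1 + (-9/88)·1 + 47/72·1 = 1 ✓
b·c: (-7/792)·(-2) + (-9/88)·5/3 + 47/72·1 = 1/2 ✓
b·c²: (-7/792)·4 + (-9/88)·25/9 + 47/72·1 = 1/3 ✓
b·Ac: (-9/88)·11/18 + 47/72·33/94 = 1/6 ✓
b·c³: (-7/792)·(-8) + (-9/88)·125/27 + 47/72·1 = 1/4 ✓
b·(c∘Ac): (-9/88)·55/54 + 47/72·33/94 = 1/8 ✓
b·Ac²: (-9/88)·(-11/9) + 47/72·(-3/47) = 1/12 ✓
b·A²c: 47/72·3/47 = 1/24 ✓; 4 stages ⇒ order 4.

4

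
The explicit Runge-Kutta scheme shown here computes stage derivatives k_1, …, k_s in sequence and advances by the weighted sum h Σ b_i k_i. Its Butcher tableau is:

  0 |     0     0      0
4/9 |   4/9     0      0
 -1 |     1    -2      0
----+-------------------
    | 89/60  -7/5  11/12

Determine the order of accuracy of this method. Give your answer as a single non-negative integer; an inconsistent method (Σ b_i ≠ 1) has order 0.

1

b = (89/60, -7/5, 11/12)
c = (0, 4/9, -1)
Ac = (0, 0, -8/9)
Σ b_i: 89/60·1 + (-7/5)·1 + 11/12·1 = 1 ✓
b·c: (-7/5)·4/9 + 11/12·(-1) = -277/180 ≠ 1/2 ⇒ order 1.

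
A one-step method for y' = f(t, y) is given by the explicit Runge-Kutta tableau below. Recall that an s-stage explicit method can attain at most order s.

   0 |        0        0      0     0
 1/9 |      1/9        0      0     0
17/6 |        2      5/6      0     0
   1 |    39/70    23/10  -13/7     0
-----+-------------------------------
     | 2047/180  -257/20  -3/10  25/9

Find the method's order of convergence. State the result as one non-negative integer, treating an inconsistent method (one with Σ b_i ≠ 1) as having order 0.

b = (2047/180, -257/20, -3/10, 25/9)
c = (0, 1/9, 17/6, 1)
Ac = (0, 0, 5/54, -1577/315)
Σ b_i: 2047/180·1 + (-257/20)·1 + (-3/10)·1 + 25/9·1 = 1 ✓
b·c: (-257/20)·1/9 + (-3/10)·17/6 + 25/9·1 = 1/2 ✓
b·c²: (-257/20)·1/81 + (-3/10)·289/36 + 25/9·1 = 683/3240 ≠ 1/3 ⇒ order 2.
b·Ac: (-3/10)·5/54 + 25/9·(-1577/315) = -31603/2268 ≠ 1/6

2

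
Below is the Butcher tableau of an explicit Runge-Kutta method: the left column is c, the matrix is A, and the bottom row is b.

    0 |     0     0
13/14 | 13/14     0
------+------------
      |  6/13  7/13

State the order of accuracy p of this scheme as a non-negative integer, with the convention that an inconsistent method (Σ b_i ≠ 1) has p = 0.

b = (6/13, 7/13)
c = (0, 13/14)
Σ b_i: 6/13·1 + 7/13·1 = 1 ✓
b·c: 7/13·13/14 = 1/2 ✓; 2 stages ⇒ order 2.

2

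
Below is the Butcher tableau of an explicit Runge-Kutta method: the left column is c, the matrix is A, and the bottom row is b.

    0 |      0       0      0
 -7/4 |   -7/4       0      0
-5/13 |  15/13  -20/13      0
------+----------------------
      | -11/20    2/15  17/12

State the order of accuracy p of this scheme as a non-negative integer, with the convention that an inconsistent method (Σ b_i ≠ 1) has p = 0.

1

b = (-11/20, 2/15, 17/12)
c = (0, -7/4, -5/13)
Ac = (0, 0, 35/13)
Σ b_i: (-11/20)·1 + 2/15·1 + 17/12·1 = 1 ✓
b·c: 2/15·(-7/4) + 17/12·(-5/13) = -607/780 ≠ 1/2 ⇒ order 1.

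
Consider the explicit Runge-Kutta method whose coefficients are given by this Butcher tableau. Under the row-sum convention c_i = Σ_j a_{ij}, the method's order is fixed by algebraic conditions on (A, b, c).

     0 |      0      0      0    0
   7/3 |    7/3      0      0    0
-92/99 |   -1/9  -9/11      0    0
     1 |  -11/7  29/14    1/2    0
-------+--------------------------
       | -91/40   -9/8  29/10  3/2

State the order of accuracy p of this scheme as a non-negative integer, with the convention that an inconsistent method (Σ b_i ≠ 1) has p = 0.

b = (-91/40, -9/8, 29/10, 3/2)
c = (0, 7/3, -92/99, 1)
Ac = (0, 0, -21/11, 865/198)
Σ b_i: (-91/40)·1 + (-9/8)·1 + 29/10·1 + 3/2·1 = 1 ✓
b·c: (-9/8)·7/3 + 29/10·(-92/99) + 3/2·1 = -15127/3960 ≠ 1/2 ⇒ order 1.

1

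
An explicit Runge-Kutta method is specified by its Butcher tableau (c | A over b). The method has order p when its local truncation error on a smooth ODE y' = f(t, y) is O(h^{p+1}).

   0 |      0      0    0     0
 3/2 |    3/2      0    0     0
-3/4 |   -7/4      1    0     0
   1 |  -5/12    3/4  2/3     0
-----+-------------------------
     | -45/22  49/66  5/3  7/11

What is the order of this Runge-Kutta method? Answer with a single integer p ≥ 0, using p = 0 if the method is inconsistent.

2

b = (-45/22, 49/66, 5/3, 7/11)
c = (0, 3/2, -3/4, 1)
Ac = (0, 0, 3/2, 5/8)
Σ b_i: (-45/22)·1 + 49/66·1 + 5/3·1 + 7/11·1 = 1 ✓
b·c: 49/66·3/2 + 5/3·(-3/4) + 7/11·1 = 1/2 ✓
b·c²: 49/66·9/4 + 5/3·9/16 + 7/11·1 = 571/176 ≠ 1/3 ⇒ order 2.
b·Ac: 5/3·3/2 + 7/11·5/8 = 255/88 ≠ 1/6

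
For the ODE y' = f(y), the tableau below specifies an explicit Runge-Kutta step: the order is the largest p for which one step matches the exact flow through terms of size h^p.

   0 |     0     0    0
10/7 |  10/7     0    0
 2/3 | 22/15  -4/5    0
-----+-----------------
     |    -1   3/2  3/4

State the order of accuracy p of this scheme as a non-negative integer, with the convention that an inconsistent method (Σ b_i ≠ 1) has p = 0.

0

b = (-1, 3/2, 3/4)
c = (0, 10/7, 2/3)
Ac = (0, 0, -8/7)
Σ b_i: (-1)·1 + 3/2·1 + 3/4·1 = 5/4 ≠ 1 ⇒ order 0.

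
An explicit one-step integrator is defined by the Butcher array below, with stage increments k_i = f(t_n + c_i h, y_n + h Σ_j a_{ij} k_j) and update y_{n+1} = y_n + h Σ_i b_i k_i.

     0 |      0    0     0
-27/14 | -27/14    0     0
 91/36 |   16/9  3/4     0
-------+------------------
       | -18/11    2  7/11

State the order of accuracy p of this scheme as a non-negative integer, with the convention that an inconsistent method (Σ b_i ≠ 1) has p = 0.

1

b = (-18/11, 2, 7/11)
c = (0, -27/14, 91/36)
Ac = (0, 0, -81/56)
Σ b_i: (-18/11)·1 + 2·1 + 7/11·1 = 1 ✓
b·c: 2·(-27/14) + 7/11·91/36 = -6233/2772 ≠ 1/2 ⇒ order 1.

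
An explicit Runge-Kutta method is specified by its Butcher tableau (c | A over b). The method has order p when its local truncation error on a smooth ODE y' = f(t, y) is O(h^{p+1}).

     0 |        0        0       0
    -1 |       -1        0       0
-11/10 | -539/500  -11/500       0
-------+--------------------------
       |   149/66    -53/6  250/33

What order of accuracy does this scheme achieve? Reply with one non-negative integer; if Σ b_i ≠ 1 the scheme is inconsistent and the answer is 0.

b = (149/66, -53/6, 250/33)
c = (0, -1, -11/10)
Ac = (0, 0, 11/500)
Σ b_i: 149/66·1 + (-53/6)·1 + 250/33·1 = 1 ✓
b·c: (-53/6)·(-1) + 250/33·(-11/10) = 1/2 ✓
b·c²: (-53/6)·1 + 250/33·121/100 = 1/3 ✓
b·Ac: 250/33·11/500 = 1/6 ✓; 3 stages ⇒ order 3.

3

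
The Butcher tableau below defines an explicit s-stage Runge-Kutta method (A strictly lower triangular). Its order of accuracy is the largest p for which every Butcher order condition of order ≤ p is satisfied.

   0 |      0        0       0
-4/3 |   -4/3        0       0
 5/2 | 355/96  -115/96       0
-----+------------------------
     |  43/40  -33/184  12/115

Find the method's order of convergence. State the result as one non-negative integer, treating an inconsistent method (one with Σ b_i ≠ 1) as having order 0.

3

b = (43/40, -33/184, 12/115)
c = (0, -4/3, 5/2)
Ac = (0, 0, 115/72)
Σ b_i: 43/40·1 + (-33/184)·1 + 12/115·1 = 1 ✓
b·c: (-33/184)·(-4/3) + 12/115·5/2 = 1/2 ✓
b·c²: (-33/184)·16/9 + 12/115·25/4 = 1/3 ✓
b·Ac: 12/115·115/72 = 1/6 ✓; 3 stages ⇒ order 3.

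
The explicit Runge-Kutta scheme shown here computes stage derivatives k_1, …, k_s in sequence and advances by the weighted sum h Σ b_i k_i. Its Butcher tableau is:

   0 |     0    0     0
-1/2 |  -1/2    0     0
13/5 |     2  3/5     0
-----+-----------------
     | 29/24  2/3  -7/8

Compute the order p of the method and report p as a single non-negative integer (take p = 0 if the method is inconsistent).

b = (29/24, 2/3, -7/8)
c = (0, -1/2, 13/5)
Ac = (0, 0, -3/10)
Σ b_i: 29/24·1 + 2/3·1 + (-7/8)·1 = 1 ✓
b·c: 2/3·(-1/2) + (-7/8)·13/5 = -313/120 ≠ 1/2 ⇒ order 1.

1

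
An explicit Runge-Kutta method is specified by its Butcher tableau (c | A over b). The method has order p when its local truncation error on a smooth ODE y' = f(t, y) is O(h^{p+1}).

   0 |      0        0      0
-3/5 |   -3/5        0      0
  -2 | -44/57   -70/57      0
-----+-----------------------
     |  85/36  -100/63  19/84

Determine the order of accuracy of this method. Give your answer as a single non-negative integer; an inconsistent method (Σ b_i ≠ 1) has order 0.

b = (85/36, -100/63, 19/84)
c = (0, -3/5, -2)
Ac = (0, 0, 14/19)
Σ b_i: 85/36·1 + (-100/63)·1 + 19/84·1 = 1 ✓
b·c: (-100/63)·(-3/5) + 19/84·(-2) = 1/2 ✓
b·c²: (-100/63)·9/25 + 19/84·4 = 1/3 ✓
b·Ac: 19/84·14/19 = 1/6 ✓; 3 stages ⇒ order 3.

3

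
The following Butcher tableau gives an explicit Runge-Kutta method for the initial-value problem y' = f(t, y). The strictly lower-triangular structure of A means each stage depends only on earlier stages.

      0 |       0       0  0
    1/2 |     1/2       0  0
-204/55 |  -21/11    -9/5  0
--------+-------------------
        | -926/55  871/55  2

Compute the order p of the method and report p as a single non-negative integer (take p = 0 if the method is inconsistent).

2

b = (-926/55, 871/55, 2)
c = (0, 1/2, -204/55)
Ac = (0, 0, -9/10)
Σ b_i: (-926/55)·1 + 871/55·1 + 2·1 = 1 ✓
b·c: 871/55·1/2 + 2·(-204/55) = 1/2 ✓
b·c²: 871/55·1/4 + 2·41616/3025 = 380833/12100 ≠ 1/3 ⇒ order 2.
b·Ac: 2·(-9/10) = -9/5 ≠ 1/6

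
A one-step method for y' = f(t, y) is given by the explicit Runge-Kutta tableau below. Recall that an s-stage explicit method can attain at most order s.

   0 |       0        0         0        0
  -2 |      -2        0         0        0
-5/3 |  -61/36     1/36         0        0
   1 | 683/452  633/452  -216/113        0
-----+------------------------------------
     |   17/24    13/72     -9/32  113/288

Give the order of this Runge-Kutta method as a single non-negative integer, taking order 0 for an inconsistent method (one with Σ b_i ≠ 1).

4

b = (17/24, 13/72, -9/32, 113/288)
c = (0, -2, -5/3, 1)
Ac = (0, 0, -1/18, 87/226)
Σ b_i: 17/24·1 + 13/72·1 + (-9/32)·1 + 113/288·1 = 1 ✓
b·c: 13/72·(-2) + (-9/32)·(-5/3) + 113/288·1 = 1/2 ✓
b·c²: 13/72·4 + (-9/32)·25/9 + 113/288·1 = 1/3 ✓
b·Ac: (-9/32)·(-1/18) + 113/288·87/226 = 1/6 ✓
b·c³: 13/72·(-8) + (-9/32)·(-125/27) + 113/288·1 = 1/4 ✓
b·(c∘Ac): (-9/32)·5/54 + 113/288·87/226 = 1/8 ✓
b·Ac²: (-9/32)·1/9 + 113/288·33/113 = 1/12 ✓
b·A²c: 113/288·12/113 = 1/24 ✓; 4 stages ⇒ order 4.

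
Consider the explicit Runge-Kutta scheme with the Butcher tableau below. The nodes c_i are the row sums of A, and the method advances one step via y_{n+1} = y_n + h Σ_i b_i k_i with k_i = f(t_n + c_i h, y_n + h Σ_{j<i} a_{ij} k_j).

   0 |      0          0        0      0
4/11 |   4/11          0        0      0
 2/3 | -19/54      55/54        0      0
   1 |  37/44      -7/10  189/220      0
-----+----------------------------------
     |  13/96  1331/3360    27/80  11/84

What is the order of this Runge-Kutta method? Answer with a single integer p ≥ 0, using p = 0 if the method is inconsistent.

b = (13/96, 1331/3360, 27/80, 11/84)
c = (0, 4/11, 2/3, 1)
Ac = (0, 0, 10/27, 7/22)
Σ b_i: 13/96·1 + 1331/3360·1 + 27/80·1 + 11/84·1 = 1 ✓
b·c: 1331/3360·4/11 + 27/80·2/3 + 11/84·1 = 1/2 ✓
b·c²: 1331/3360·16/121 + 27/80·4/9 + 11/84·1 = 1/3 ✓
b·Ac: 27/80·10/27 + 11/84·7/22 = 1/6 ✓
b·c³: 1331/3360·64/1331 + 27/80·8/27 + 11/84·1 = 1/4 ✓
b·(c∘Ac): 27/80·20/81 + 11/84·7/22 = 1/8 ✓
b·Ac²: 27/80·40/297 + 11/84·35/121 = 1/12 ✓
b·A²c: 11/84·7/22 = 1/24 ✓; 4 stages ⇒ order 4.

4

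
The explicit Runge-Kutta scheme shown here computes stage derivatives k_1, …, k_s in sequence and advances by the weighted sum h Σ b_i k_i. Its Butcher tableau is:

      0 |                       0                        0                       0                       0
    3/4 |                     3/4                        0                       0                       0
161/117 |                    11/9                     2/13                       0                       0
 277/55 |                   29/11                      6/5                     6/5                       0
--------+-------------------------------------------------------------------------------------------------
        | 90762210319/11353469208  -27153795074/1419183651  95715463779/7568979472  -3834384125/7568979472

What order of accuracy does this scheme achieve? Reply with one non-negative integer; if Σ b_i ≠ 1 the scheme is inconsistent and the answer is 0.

b = (90762210319/11353469208, -27153795074/1419183651, 95715463779/7568979472, -3834384125/7568979472)
c = (0, 3/4, 161/117, 277/55)
Ac = (0, 0, 3/26, 199/78)
Σ b_i: 90762210319/11353469208·1 + (-27153795074/1419183651)·1 + 95715463779/7568979472·1 + (-3834384125/7568979472)·1 = 1 ✓
b·c: (-27153795074/1419183651)·3/4 + 95715463779/7568979472·161/117 + (-3834384125/7568979472)·277/55 = 1/2 ✓
b·c²: (-27153795074/1419183651)·9/16 + 95715463779/7568979472·25921/13689 + (-3834384125/7568979472)·76729/3025 = 1/3 ✓
b·Ac: 95715463779/7568979472·3/26 + (-3834384125/7568979472)·199/78 = 1/6 ✓
b·c³: (-27153795074/1419183651)·27/64 + 95715463779/7568979472·4173281/1601613 + (-3834384125/7568979472)·21253933/166375 = -101233549846955/2541202586208 ≠ 1/4 ⇒ order 3.
b·(c∘Ac): 95715463779/7568979472·161/1014 + (-3834384125/7568979472)·55123/4290 = -102213846037/22706938416 ≠ 1/8
b·Ac²: 95715463779/7568979472·9/104 + (-3834384125/7568979472)·537937/182520 = -92112264659/231018416928 ≠ 1/12
b·A²c: (-3834384125/7568979472)·9/65 = -530914725/7568979472 ≠ 1/24

3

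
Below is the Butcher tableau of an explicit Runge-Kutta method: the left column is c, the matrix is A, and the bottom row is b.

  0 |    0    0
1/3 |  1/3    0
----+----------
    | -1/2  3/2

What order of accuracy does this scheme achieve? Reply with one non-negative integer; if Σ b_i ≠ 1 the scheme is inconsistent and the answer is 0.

b = (-1/2, 3/2)
c = (0, 1/3)
Σ b_i: (-1/2)·1 + 3/2·1 = 1 ✓
b·c: 3/2·1/3 = 1/2 ✓; 2 stages ⇒ order 2.

2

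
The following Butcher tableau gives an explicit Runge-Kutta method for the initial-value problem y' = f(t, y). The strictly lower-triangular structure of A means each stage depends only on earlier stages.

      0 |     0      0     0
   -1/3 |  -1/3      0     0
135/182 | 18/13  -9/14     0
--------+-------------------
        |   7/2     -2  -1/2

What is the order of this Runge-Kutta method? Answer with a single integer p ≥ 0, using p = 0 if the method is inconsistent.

1

b = (7/2, -2, -1/2)
c = (0, -1/3, 135/182)
Ac = (0, 0, 3/14)
Σ b_i: 7/2·1 + (-2)·1 + (-1/2)·1 = 1 ✓
b·c: (-2)·(-1/3) + (-1/2)·135/182 = 323/1092 ≠ 1/2 ⇒ order 1.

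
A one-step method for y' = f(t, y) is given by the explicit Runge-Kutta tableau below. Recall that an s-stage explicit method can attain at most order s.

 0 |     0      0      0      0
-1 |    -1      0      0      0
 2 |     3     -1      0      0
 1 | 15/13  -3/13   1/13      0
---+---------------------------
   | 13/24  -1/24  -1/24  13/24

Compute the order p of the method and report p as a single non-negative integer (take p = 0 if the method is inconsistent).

b = (13/24, -1/24, -1/24, 13/24)
c = (0, -1, 2, 1)
Ac = (0, 0, 1, 5/13)
Σ b_i: 13/24·1 + (-1/24)·1 + (-1/24)·1 + 13/24·1 = 1 ✓
b·c: (-1/24)·(-1) + (-1/24)·2 + 13/24·1 = 1/2 ✓
b·c²: (-1/24)·1 + (-1/24)·4 + 13/24·1 = 1/3 ✓
b·Ac: (-1/24)·1 + 13/24·5/13 = 1/6 ✓
b·c³: (-1/24)·(-1) + (-1/24)·8 + 13/24·1 = 1/4 ✓
b·(c∘Ac): (-1/24)·2 + 13/24·5/13 = 1/8 ✓
b·Ac²: (-1/24)·(-1) + 13/24·1/13 = 1/12 ✓
b·A²c: 13/24·1/13 = 1/24 ✓; 4 stages ⇒ order 4.

4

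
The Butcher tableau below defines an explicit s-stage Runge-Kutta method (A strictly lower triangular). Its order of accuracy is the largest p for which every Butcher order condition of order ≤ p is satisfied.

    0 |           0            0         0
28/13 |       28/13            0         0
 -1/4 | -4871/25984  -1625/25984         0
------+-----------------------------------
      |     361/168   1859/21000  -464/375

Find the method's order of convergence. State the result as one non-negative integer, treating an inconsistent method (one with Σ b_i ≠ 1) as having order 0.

b = (361/168, 1859/21000, -464/375)
c = (0, 28/13, -1/4)
Ac = (0, 0, -125/928)
Σ b_i: 361/168·1 + 1859/21000·1 + (-464/375)·1 = 1 ✓
b·c: 1859/21000·28/13 + (-464/375)·(-1/4) = 1/2 ✓
b·c²: 1859/21000·784/169 + (-464/375)·1/16 = 1/3 ✓
b·Ac: (-464/375)·(-125/928) = 1/6 ✓; 3 stages ⇒ order 3.

3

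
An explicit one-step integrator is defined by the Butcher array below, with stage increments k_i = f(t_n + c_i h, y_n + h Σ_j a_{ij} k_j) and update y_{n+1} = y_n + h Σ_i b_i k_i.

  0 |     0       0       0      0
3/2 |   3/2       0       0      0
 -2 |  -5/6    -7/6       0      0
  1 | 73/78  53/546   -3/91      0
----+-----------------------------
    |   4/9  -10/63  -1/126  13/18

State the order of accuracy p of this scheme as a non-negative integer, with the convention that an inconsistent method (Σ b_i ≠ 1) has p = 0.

b = (4/9, -10/63, -1/126, 13/18)
c = (0, 3/2, -2, 1)
Ac = (0, 0, -7/4, 11/52)
Σ b_i: 4/9·1 + (-10/63)·1 + (-1/126)·1 + 13/18·1 = 1 ✓
b·c: (-10/63)·3/2 + (-1/126)·(-2) + 13/18·1 = 1/2 ✓
b·c²: (-10/63)·9/4 + (-1/126)·4 + 13/18·1 = 1/3 ✓
b·Ac: (-1/126)·(-7/4) + 13/18·11/52 = 1/6 ✓
b·c³: (-10/63)·27/8 + (-1/126)·(-8) + 13/18·1 = 1/4 ✓
b·(c∘Ac): (-1/126)·7/2 + 13/18·11/52 = 1/8 ✓
b·Ac²: (-1/126)·(-21/8) + 13/18·9/104 = 1/12 ✓
b·A²c: 13/18·3/52 = 1/24 ✓; 4 stages ⇒ order 4.

4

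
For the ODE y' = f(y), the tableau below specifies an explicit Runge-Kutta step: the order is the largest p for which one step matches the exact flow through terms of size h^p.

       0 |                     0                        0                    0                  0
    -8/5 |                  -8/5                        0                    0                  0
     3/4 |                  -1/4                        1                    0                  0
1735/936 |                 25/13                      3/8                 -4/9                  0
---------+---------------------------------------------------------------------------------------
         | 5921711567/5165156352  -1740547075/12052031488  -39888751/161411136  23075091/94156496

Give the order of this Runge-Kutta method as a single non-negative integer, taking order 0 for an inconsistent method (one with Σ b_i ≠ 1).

b = (5921711567/5165156352, -1740547075/12052031488, -39888751/161411136, 23075091/94156496)
c = (0, -8/5, 3/4, 1735/936)
Ac = (0, 0, -8/5, -14/15)
Σ b_i: 5921711567/5165156352·1 + (-1740547075/12052031488)·1 + (-39888751/161411136)·1 + 23075091/94156496·1 = 1 ✓
b·c: (-1740547075/12052031488)·(-8/5) + (-39888751/161411136)·3/4 + 23075091/94156496·1735/936 = 1/2 ✓
b·c²: (-1740547075/12052031488)·64/25 + (-39888751/161411136)·9/16 + 23075091/94156496·3010225/876096 = 1/3 ✓
b·Ac: (-39888751/161411136)·(-8/5) + 23075091/94156496·(-14/15) = 1/6 ✓
b·c³: (-1740547075/12052031488)·(-512/125) + (-39888751/161411136)·27/64 + 23075091/94156496·5222740375/820025856 = 1904219145319/929728143360 ≠ 1/4 ⇒ order 3.
b·(c∘Ac): (-39888751/161411136)·(-6/5) + 23075091/94156496·(-2429/1404) = -34283133/269018560 ≠ 1/8
b·Ac²: (-39888751/161411136)·64/25 + 23075091/94156496·71/100 = -2591033213/5649389760 ≠ 1/12
b·A²c: 23075091/94156496·32/45 = 5127798/29423905 ≠ 1/24

3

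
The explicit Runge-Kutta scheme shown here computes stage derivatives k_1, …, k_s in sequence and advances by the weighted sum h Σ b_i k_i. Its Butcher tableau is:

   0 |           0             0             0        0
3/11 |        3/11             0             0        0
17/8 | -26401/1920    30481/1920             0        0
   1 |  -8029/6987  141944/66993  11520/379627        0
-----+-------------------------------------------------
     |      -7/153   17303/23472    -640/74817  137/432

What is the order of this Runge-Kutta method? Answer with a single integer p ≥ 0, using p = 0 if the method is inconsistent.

b = (-7/153, 17303/23472, -640/74817, 137/432)
c = (0, 3/11, 17/8, 1)
Ac = (0, 0, 2771/640, 88/137)
Σ b_i: (-7/153)·1 + 17303/23472·1 + (-640/74817)·1 + 137/432·1 = 1 ✓
b·c: 17303/23472·3/11 + (-640/74817)·17/8 + 137/432·1 = 1/2 ✓
b·c²: 17303/23472·9/121 + (-640/74817)·289/64 + 137/432·1 = 1/3 ✓
b·Ac: (-640/74817)·2771/640 + 137/432·88/137 = 1/6 ✓
b·c³: 17303/23472·27/1331 + (-640/74817)·4913/512 + 137/432·1 = 1/4 ✓
b·(c∘Ac): (-640/74817)·47107/5120 + 137/432·88/137 = 1/8 ✓
b·Ac²: (-640/74817)·8313/7040 + 137/432·444/1507 = 1/12 ✓
b·A²c: 137/432·18/137 = 1/24 ✓; 4 stages ⇒ order 4.

4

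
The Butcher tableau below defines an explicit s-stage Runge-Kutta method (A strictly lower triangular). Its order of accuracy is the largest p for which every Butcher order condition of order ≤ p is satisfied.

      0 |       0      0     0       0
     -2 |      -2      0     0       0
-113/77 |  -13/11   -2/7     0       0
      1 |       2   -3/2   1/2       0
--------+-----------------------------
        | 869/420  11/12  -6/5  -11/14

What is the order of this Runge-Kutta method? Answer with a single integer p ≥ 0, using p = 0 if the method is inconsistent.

b = (869/420, 11/12, -6/5, -11/14)
c = (0, -2, -113/77, 1)
Ac = (0, 0, 4/7, 349/154)
Σ b_i: 869/420·1 + 11/12·1 + (-6/5)·1 + (-11/14)·1 = 1 ✓
b·c: 11/12·(-2) + (-6/5)·(-113/77) + (-11/14)·1 = -991/1155 ≠ 1/2 ⇒ order 1.

1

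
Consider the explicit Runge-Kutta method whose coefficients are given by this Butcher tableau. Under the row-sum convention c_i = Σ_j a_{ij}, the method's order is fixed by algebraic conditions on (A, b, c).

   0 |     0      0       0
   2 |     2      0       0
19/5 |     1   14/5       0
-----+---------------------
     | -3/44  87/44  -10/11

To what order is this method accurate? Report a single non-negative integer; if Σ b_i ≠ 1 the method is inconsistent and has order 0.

b = (-3/44, 87/44, -10/11)
c = (0, 2, 19/5)
Ac = (0, 0, 28/5)
Σ b_i: (-3/44)·1 + 87/44·1 + (-10/11)·1 = 1 ✓
b·c: 87/44·2 + (-10/11)·19/5 = 1/2 ✓
b·c²: 87/44·4 + (-10/11)·361/25 = -287/55 ≠ 1/3 ⇒ order 2.
b·Ac: (-10/11)·28/5 = -56/11 ≠ 1/6

2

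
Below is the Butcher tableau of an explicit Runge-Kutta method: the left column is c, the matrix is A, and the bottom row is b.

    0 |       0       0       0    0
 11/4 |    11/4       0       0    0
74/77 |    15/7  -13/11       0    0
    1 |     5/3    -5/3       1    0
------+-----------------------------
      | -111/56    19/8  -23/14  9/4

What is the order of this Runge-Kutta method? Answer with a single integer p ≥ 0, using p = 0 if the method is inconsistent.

b = (-111/56, 19/8, -23/14, 9/4)
c = (0, 11/4, 74/77, 1)
Ac = (0, 0, -13/4, -3347/924)
Σ b_i: (-111/56)·1 + 19/8·1 + (-23/14)·1 + 9/4·1 = 1 ✓
b·c: 19/8·11/4 + (-23/14)·74/77 + 9/4·1 = 124227/17248 ≠ 1/2 ⇒ order 1.

1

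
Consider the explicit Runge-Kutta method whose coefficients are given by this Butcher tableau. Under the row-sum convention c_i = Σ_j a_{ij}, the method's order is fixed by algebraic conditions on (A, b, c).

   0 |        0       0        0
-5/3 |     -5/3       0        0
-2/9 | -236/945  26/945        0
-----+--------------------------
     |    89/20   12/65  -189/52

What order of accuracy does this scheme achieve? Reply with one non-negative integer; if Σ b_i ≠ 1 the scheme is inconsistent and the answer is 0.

3

b = (89/20, 12/65, -189/52)
c = (0, -5/3, -2/9)
Ac = (0, 0, -26/567)
Σ b_i: 89/20·1 + 12/65·1 + (-189/52)·1 = 1 ✓
b·c: 12/65·(-5/3) + (-189/52)·(-2/9) = 1/2 ✓
b·c²: 12/65·25/9 + (-189/52)·4/81 = 1/3 ✓
b·Ac: (-189/52)·(-26/567) = 1/6 ✓; 3 stages ⇒ order 3.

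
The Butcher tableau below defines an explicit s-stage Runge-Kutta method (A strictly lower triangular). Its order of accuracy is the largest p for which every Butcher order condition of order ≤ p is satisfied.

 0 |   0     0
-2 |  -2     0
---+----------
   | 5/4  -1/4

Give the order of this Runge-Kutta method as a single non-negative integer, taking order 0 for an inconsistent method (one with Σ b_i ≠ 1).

b = (5/4, -1/4)
c = (0, -2)
Σ b_i: 5/4·1 + (-1/4)·1 = 1 ✓
b·c: (-1/4)·(-2) = 1/2 ✓; 2 stages ⇒ order 2.

2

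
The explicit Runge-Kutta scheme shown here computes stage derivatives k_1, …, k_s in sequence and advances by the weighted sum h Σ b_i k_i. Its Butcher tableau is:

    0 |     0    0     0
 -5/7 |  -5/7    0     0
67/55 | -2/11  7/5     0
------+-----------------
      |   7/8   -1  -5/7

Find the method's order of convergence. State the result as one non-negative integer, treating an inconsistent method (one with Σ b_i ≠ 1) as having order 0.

0

b = (7/8, -1, -5/7)
c = (0, -5/7, 67/55)
Ac = (0, 0, -1)
Σ b_i: 7/8·1 + (-1)·1 + (-5/7)·1 = -47/56 ≠ 1 ⇒ order 0.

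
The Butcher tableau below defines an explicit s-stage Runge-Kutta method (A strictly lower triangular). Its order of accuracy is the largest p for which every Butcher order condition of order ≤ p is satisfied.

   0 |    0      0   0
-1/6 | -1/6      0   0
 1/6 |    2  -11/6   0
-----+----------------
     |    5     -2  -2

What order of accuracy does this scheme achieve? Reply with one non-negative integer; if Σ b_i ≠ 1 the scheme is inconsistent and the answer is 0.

1

b = (5, -2, -2)
c = (0, -1/6, 1/6)
Ac = (0, 0, 11/36)
Σ b_i: 5·1 + (-2)·1 + (-2)·1 = 1 ✓
b·c: (-2)·(-1/6) + (-2)·1/6 = 0 ≠ 1/2 ⇒ order 1.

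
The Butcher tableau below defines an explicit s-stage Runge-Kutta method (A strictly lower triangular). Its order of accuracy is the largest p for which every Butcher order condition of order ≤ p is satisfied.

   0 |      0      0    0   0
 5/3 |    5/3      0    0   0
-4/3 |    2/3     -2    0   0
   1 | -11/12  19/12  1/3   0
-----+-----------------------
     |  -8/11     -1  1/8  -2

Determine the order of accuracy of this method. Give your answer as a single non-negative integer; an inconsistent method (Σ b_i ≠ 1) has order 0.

b = (-8/11, -1, 1/8, -2)
c = (0, 5/3, -4/3, 1)
Ac = (0, 0, -10/3, 79/36)
Σ b_i: (-8/11)·1 + (-1)·1 + 1/8·1 + (-2)·1 = -317/88 ≠ 1 ⇒ order 0.

0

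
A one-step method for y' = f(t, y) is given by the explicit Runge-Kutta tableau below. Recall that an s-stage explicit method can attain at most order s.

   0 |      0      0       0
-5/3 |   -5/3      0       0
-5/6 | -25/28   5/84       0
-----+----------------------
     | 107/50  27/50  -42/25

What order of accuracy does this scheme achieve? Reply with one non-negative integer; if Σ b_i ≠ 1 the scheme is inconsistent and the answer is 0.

3

b = (107/50, 27/50, -42/25)
c = (0, -5/3, -5/6)
Ac = (0, 0, -25/252)
Σ b_i: 107/50·1 + 27/50·1 + (-42/25)·1 = 1 ✓
b·c: 27/50·(-5/3) + (-42/25)·(-5/6) = 1/2 ✓
b·c²: 27/50·25/9 + (-42/25)·25/36 = 1/3 ✓
b·Ac: (-42/25)·(-25/252) = 1/6 ✓; 3 stages ⇒ order 3.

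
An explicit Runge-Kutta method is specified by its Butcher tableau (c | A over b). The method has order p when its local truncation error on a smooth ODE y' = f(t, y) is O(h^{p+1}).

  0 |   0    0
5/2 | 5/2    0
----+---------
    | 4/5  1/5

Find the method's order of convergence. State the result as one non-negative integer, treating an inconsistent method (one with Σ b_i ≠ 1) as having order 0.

2

b = (4/5, 1/5)
c = (0, 5/2)
Σ b_i: 4/5·1 + 1/5·1 = 1 ✓
b·c: 1/5·5/2 = 1/2 ✓; 2 stages ⇒ order 2.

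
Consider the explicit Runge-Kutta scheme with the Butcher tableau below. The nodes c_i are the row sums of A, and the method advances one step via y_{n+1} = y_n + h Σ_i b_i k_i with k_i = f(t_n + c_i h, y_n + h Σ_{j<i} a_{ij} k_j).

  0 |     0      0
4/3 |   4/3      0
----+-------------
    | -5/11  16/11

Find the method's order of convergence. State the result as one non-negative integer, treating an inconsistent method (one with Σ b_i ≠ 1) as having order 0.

1

b = (-5/11, 16/11)
c = (0, 4/3)
Σ b_i: (-5/11)·1 + 16/11·1 = 1 ✓
b·c: 16/11·4/3 = 64/33 ≠ 1/2 ⇒ order 1.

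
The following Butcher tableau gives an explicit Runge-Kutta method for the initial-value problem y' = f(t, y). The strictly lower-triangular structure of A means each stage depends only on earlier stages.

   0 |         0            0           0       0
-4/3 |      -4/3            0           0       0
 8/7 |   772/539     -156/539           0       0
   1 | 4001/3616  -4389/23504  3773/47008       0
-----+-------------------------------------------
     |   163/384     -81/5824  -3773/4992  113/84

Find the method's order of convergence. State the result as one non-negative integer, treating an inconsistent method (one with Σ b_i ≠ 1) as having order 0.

b = (163/384, -81/5824, -3773/4992, 113/84)
c = (0, -4/3, 8/7, 1)
Ac = (0, 0, 208/539, 77/226)
Σ b_i: 163/384·1 + (-81/5824)·1 + (-3773/4992)·1 + 113/84·1 = 1 ✓
b·c: (-81/5824)·(-4/3) + (-3773/4992)·8/7 + 113/84·1 = 1/2 ✓
b·c²: (-81/5824)·16/9 + (-3773/4992)·64/49 + 113/84·1 = 1/3 ✓
b·Ac: (-3773/4992)·208/539 + 113/84·77/226 = 1/6 ✓
b·c³: (-81/5824)·(-64/27) + (-3773/4992)·512/343 + 113/84·1 = 1/4 ✓
b·(c∘Ac): (-3773/4992)·1664/3773 + 113/84·77/226 = 1/8 ✓
b·Ac²: (-3773/4992)·(-832/1617) + 113/84·(-77/339) = 1/12 ✓
b·A²c: 113/84·7/226 = 1/24 ✓; 4 stages ⇒ order 4.

4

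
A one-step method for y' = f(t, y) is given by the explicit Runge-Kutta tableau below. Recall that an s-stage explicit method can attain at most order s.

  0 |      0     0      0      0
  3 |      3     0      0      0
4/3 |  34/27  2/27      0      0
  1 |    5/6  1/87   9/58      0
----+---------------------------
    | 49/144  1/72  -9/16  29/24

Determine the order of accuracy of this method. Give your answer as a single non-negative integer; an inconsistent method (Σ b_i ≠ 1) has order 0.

4

b = (49/144, 1/72, -9/16, 29/24)
c = (0, 3, 4/3, 1)
Ac = (0, 0, 2/9, 7/29)
Σ b_i: 49/144·1 + 1/72·1 + (-9/16)·1 + 29/24·1 = 1 ✓
b·c: 1/72·3 + (-9/16)·4/3 + 29/24·1 = 1/2 ✓
b·c²: 1/72·9 + (-9/16)·16/9 + 29/24·1 = 1/3 ✓
b·Ac: (-9/16)·2/9 + 29/24·7/29 = 1/6 ✓
b·c³: 1/72·27 + (-9/16)·64/27 + 29/24·1 = 1/4 ✓
b·(c∘Ac): (-9/16)·8/27 + 29/24·7/29 = 1/8 ✓
b·Ac²: (-9/16)·2/3 + 29/24·11/29 = 1/12 ✓
b·A²c: 29/24·1/29 = 1/24 ✓; 4 stages ⇒ order 4.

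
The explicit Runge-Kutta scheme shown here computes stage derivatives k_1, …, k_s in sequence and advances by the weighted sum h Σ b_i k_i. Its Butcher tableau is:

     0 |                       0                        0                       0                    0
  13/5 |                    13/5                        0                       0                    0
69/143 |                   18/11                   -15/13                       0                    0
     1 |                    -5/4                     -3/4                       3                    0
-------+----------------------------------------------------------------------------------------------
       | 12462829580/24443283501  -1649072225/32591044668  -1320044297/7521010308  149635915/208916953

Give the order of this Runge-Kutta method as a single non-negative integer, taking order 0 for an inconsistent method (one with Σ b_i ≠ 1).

3

b = (12462829580/24443283501, -1649072225/32591044668, -1320044297/7521010308, 149635915/208916953)
c = (0, 13/5, 69/143, 1)
Ac = (0, 0, -3, -1437/2860)
Σ b_i: 12462829580/24443283501·1 + (-1649072225/32591044668)·1 + (-1320044297/7521010308)·1 + 149635915/208916953·1 = 1 ✓
b·c: (-1649072225/32591044668)·13/5 + (-1320044297/7521010308)·69/143 + 149635915/208916953·1 = 1/2 ✓
b·c²: (-1649072225/32591044668)·169/25 + (-1320044297/7521010308)·4761/20449 + 149635915/208916953·1 = 1/3 ✓
b·Ac: (-1320044297/7521010308)·(-3) + 149635915/208916953·(-1437/2860) = 1/6 ✓
b·c³: (-1649072225/32591044668)·2197/125 + (-1320044297/7521010308)·328509/2924207 + 149635915/208916953·1 = -172796361779/896253728370 ≠ 1/4 ⇒ order 3.
b·(c∘Ac): (-1320044297/7521010308)·(-207/143) + 149635915/208916953·(-1437/2860) = -22105495/208916953 ≠ 1/8
b·Ac²: (-1320044297/7521010308)·(-39/5) + 149635915/208916953·(-8939343/2044900) = -1579270789513/896253728370 ≠ 1/12
b·A²c: 149635915/208916953·(-9) = -1346723235/208916953 ≠ 1/24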